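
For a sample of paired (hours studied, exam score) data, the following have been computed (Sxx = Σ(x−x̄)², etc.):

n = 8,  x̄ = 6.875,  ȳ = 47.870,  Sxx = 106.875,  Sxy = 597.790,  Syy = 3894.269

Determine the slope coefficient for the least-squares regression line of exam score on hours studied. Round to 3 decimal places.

b = Sxy/Sxx = 597.79/106.875 = 5.593357

5.593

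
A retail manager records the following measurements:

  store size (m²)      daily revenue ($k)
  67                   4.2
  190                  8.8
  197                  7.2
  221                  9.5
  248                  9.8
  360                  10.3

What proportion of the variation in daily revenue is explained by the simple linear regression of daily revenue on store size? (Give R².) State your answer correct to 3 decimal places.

0.790

n = 6, Σx = 1283, Σy = 49.8, Σxy = 11609.7, Σx² = 319343, Σy² = 439.3
Sxx = Σx² − (Σx)²/n = 319343 − 274348.166667 = 44994.833333
Sxy = Σxy − (Σx)(Σy)/n = 11609.7 − 10648.9 = 960.8
Syy = Σy² − (Σy)²/n = 439.3 − 413.34 = 25.96
R² = Sxy²/(Sxx·Syy) = (960.8)²/(44994.833333·25.96) = 0.790312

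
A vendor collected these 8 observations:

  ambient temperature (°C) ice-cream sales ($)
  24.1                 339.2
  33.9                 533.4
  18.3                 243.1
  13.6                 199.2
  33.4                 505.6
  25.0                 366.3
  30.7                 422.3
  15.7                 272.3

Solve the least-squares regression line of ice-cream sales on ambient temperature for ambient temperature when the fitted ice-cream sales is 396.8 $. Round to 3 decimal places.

26.794

n = 8, Σx = 194.7, Σy = 2881.4, Σxy = 76699.09, Σx² = 5179.41
Sxx = Σx² − (Σx)²/n = 5179.41 − 4738.51125 = 440.89875
Sxy = Σxy − (Σx)(Σy)/n = 76699.09 − 70126.0725 = 6573.0175
b = Sxy/Sxx = 6573.0175/440.89875 = 14.908224
a = ȳ − b·x̄ = 360.175 − 14.908224·24.3375 = -2.653911
Set a + b·x = 396.8: x = (396.8 − (-2.653911)) / 14.908224 = 26.794198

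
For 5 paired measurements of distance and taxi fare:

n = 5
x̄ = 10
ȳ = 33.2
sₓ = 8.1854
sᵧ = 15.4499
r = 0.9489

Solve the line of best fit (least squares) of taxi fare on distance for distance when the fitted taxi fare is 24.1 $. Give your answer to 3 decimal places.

4.919

b = r · sᵧ/sₓ = 0.9489 · 15.4499/8.1854 = 1.791044
a = ȳ − b·x̄ = 33.2 − 1.791044·10 = 15.289562
Set a + b·x = 24.1: x = (24.1 − 15.289562) / 1.791044 = 4.919164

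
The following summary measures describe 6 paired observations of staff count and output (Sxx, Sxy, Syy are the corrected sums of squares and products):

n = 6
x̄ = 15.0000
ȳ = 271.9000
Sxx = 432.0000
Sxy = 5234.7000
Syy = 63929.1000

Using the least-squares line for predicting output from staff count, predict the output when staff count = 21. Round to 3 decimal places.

b = Sxy/Sxx = 5234.7/432 = 12.117361
a = ȳ − b·x̄ = 271.9 − 12.117361·15 = 90.139583
ŷ(21) = a + b·21 = 90.139583 + 12.117361·21 = 344.604167

344.604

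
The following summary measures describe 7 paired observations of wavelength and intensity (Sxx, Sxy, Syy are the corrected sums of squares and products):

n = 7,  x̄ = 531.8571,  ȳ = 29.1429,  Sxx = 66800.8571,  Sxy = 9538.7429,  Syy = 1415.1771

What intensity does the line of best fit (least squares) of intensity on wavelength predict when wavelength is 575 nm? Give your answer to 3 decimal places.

35.303

b = Sxy/Sxx = 9538.7429/66800.8571 = 0.142794
a = ȳ − b·x̄ = 29.1429 − 0.142794·531.8571 = -46.802954
ŷ(575) = a + b·575 = -46.802954 + 0.142794·575 = 35.303435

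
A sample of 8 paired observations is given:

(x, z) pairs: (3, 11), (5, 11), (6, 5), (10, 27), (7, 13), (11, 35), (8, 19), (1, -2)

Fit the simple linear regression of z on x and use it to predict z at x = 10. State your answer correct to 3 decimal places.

26.465

n = 8, Σx = 51, Σy = 119, Σxy = 1014, Σx² = 405
Sxx = Σx² − (Σx)²/n = 405 − 325.125 = 79.875
Sxy = Σxy − (Σx)(Σy)/n = 1014 − 758.625 = 255.375
b = Sxy/Sxx = 255.375/79.875 = 3.197183
a = ȳ − b·x̄ = 14.875 − 3.197183·6.375 = -5.507042
ŷ(10) = a + b·10 = -5.507042 + 3.197183·10 = 26.464789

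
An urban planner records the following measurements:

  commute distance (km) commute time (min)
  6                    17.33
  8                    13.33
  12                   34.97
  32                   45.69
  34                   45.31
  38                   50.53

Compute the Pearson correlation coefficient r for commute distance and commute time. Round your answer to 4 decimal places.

0.9315

n = 6, Σx = 130, Σy = 207.16, Σxy = 5553.02, Σx² = 3868, Σy² = 8394.7718
Sxx = Σx² − (Σx)²/n = 3868 − 2816.666667 = 1051.333333
Sxy = Σxy − (Σx)(Σy)/n = 5553.02 − 4488.466667 = 1064.553333
Syy = Σy² − (Σy)²/n = 8394.7718 − 7152.544267 = 1242.227533
r = Sxy/√(Sxx·Syy) = 1064.553333/√(1305995.213378) = 1064.553333/1142.801476 = 0.931530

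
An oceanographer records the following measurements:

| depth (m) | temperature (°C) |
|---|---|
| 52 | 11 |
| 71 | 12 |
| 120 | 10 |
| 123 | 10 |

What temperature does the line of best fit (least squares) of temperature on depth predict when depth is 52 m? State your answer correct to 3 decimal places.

n = 4, Σx = 366, Σy = 43, Σxy = 3854, Σx² = 37274
Sxx = Σx² − (Σx)²/n = 37274 − 33489 = 3785
Sxy = Σxy − (Σx)(Σy)/n = 3854 − 3934.5 = -80.5
b = Sxy/Sxx = -80.5/3785 = -0.021268
a = ȳ − b·x̄ = 10.75 − (-0.021268)·91.5 = 12.696037
ŷ(52) = a + b·52 = 12.696037 + (-0.021268)·52 = 11.590092

11.590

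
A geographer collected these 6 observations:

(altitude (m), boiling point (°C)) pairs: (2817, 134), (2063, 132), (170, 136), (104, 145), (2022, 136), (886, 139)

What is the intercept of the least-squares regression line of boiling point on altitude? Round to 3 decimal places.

n = 6, Σx = 8062, Σy = 822, Σxy = 1086140, Σx² = 17104654
Sxx = Σx² − (Σx)²/n = 17104654 − 10832640.666667 = 6272013.333333
Sxy = Σxy − (Σx)(Σy)/n = 1086140 − 1104494 = -18354
b = Sxy/Sxx = -18354/6272013.333333 = -0.002926
a = ȳ − b·x̄ = 137 − (-0.002926)·1343.666667 = 140.932016

140.932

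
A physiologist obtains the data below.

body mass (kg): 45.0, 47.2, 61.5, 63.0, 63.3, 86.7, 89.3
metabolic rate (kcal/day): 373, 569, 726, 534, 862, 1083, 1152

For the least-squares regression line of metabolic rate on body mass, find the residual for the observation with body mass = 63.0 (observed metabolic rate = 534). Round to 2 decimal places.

n = 7, Σx = 456, Σy = 5299, Σxy = 373267.1, Σx² = 31502.36
Sxx = Σx² − (Σx)²/n = 31502.36 − 29705.142857 = 1797.217143
Sxy = Σxy − (Σx)(Σy)/n = 373267.1 − 345192 = 28075.1
b = Sxy/Sxx = 28075.1/1797.217143 = 15.621429
a = ȳ − b·x̄ = 757 − 15.621429·65.142857 = -260.624518
ŷ(63.0) = -260.624518 + 15.621429·63 = 723.525509
residual = y − ŷ = 534 − 723.525509 = -189.525509

-189.53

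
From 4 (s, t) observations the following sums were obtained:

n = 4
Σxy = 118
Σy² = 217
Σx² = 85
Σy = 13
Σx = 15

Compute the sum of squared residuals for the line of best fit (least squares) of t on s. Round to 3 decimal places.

Sxx = Σx² − (Σx)²/n = 85 − 56.25 = 28.75
Sxy = Σxy − (Σx)(Σy)/n = 118 − 48.75 = 69.25
Syy = Σy² − (Σy)²/n = 217 − 42.25 = 174.75
b = Sxy/Sxx = 69.25/28.75 = 2.408696
SSE = Syy − b·Sxy = 174.75 − 2.408696·69.25 = 7.947826

7.948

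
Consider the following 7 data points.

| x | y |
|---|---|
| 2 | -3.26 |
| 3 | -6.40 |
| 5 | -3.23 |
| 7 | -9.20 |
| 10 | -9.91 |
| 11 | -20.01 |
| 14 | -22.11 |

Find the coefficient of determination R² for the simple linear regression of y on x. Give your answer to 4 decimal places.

0.8271

n = 7, Σx = 52, Σy = -74.12, Σxy = -735.02, Σx² = 504, Σy² = 1134.1208
Sxx = Σx² − (Σx)²/n = 504 − 386.285714 = 117.714286
Sxy = Σxy − (Σx)(Σy)/n = -735.02 − (-550.605714) = -184.414286
Syy = Σy² − (Σy)²/n = 1134.1208 − 784.824914 = 349.295886
R² = Sxy²/(Sxx·Syy) = (-184.414286)²/(117.714286·349.295886) = 0.827116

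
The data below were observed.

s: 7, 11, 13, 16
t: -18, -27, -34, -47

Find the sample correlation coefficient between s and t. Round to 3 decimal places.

n = 4, Σx = 47, Σy = -126, Σxy = -1617, Σx² = 595, Σy² = 4418
Sxx = Σx² − (Σx)²/n = 595 − 552.25 = 42.75
Sxy = Σxy − (Σx)(Σy)/n = -1617 − (-1480.5) = -136.5
Syy = Σy² − (Σy)²/n = 4418 − 3969 = 449
r = Sxy/√(Sxx·Syy) = -136.5/√(19194.75) = -136.5/138.545119 = -0.985239

-0.985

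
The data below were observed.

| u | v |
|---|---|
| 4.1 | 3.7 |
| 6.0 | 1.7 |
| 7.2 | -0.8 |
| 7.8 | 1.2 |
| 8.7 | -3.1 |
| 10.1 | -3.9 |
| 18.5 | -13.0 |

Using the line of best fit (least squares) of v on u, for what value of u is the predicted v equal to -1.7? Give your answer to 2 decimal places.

n = 7, Σx = 62.4, Σy = -14.2, Σxy = -277.89, Σx² = 685.44
Sxx = Σx² − (Σx)²/n = 685.44 − 556.251429 = 129.188571
Sxy = Σxy − (Σx)(Σy)/n = -277.89 − (-126.582857) = -151.307143
b = Sxy/Sxx = -151.307143/129.188571 = -1.171212
a = ȳ − b·x̄ = -2.028571 − (-1.171212)·8.914286 = 8.411943
Set a + b·x = -1.7: x = (-1.7 − 8.411943) / (-1.171212) = 8.633746

8.63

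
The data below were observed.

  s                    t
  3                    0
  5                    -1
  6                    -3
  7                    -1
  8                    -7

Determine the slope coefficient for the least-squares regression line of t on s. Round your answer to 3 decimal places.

n = 5, Σx = 29, Σy = -12, Σxy = -86, Σx² = 183
Sxx = Σx² − (Σx)²/n = 183 − 168.2 = 14.8
Sxy = Σxy − (Σx)(Σy)/n = -86 − (-69.6) = -16.4
b = Sxy/Sxx = -16.4/14.8 = -1.108108

-1.108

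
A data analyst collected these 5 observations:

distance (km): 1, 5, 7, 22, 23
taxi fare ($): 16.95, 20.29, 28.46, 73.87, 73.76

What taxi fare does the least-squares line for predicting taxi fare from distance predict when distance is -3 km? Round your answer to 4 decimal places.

1.7138

n = 5, Σx = 58, Σy = 213.33, Σxy = 3639.24, Σx² = 1088
Sxx = Σx² − (Σx)²/n = 1088 − 672.8 = 415.2
Sxy = Σxy − (Σx)(Σy)/n = 3639.24 − 2474.628 = 1164.612
b = Sxy/Sxx = 1164.612/415.2 = 2.804942
a = ȳ − b·x̄ = 42.666 − 2.804942·11.6 = 10.128671
ŷ(-3) = a + b·-3 = 10.128671 + 2.804942·(-3) = 1.713844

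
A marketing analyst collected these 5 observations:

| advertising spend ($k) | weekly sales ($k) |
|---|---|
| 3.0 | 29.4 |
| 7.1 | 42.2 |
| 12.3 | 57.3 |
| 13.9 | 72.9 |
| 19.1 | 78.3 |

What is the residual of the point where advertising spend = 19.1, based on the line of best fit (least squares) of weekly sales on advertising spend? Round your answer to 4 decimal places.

-3.5031

n = 5, Σx = 55.4, Σy = 280.1, Σxy = 3601.45, Σx² = 768.72
Sxx = Σx² − (Σx)²/n = 768.72 − 613.832 = 154.888
Sxy = Σxy − (Σx)(Σy)/n = 3601.45 − 3103.508 = 497.942
b = Sxy/Sxx = 497.942/154.888 = 3.214852
a = ȳ − b·x̄ = 56.02 − 3.214852·11.08 = 20.399440
ŷ(19.1) = 20.399440 + 3.214852·19.1 = 81.803113
residual = y − ŷ = 78.3 − 81.803113 = -3.503113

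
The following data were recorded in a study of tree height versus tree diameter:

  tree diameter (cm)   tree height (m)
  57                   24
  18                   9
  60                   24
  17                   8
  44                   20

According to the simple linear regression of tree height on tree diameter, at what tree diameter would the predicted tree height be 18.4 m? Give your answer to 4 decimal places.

n = 5, Σx = 196, Σy = 85, Σxy = 3986, Σx² = 9398
Sxx = Σx² − (Σx)²/n = 9398 − 7683.2 = 1714.8
Sxy = Σxy − (Σx)(Σy)/n = 3986 − 3332 = 654
b = Sxy/Sxx = 654/1714.8 = 0.381386
a = ȳ − b·x̄ = 17 − 0.381386·39.2 = 2.049685
Set a + b·x = 18.4: x = (18.4 − 2.049685) / 0.381386 = 42.870826

42.8708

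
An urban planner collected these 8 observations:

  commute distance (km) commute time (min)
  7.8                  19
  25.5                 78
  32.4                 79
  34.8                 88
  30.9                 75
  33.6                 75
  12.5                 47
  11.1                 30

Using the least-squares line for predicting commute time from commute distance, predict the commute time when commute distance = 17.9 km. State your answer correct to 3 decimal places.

48.977

n = 8, Σx = 188.6, Σy = 491, Σxy = 13517.2, Σx² = 5335.12
Sxx = Σx² − (Σx)²/n = 5335.12 − 4446.245 = 888.875
Sxy = Σxy − (Σx)(Σy)/n = 13517.2 − 11575.325 = 1941.875
b = Sxy/Sxx = 1941.875/888.875 = 2.184644
a = ȳ − b·x̄ = 61.375 − 2.184644·23.575 = 9.872029
ŷ(17.9) = a + b·17.9 = 9.872029 + 2.184644·17.9 = 48.977148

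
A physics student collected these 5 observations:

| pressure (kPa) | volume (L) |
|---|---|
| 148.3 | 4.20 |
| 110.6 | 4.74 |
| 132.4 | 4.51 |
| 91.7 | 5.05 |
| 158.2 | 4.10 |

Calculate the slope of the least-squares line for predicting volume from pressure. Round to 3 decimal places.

-0.014

n = 5, Σx = 641.2, Σy = 22.6, Σxy = 2855.933, Σx² = 85191.14
Sxx = Σx² − (Σx)²/n = 85191.14 − 82227.488 = 2963.652
Sxy = Σxy − (Σx)(Σy)/n = 2855.933 − 2898.224 = -42.291
b = Sxy/Sxx = -42.291/2963.652 = -0.014270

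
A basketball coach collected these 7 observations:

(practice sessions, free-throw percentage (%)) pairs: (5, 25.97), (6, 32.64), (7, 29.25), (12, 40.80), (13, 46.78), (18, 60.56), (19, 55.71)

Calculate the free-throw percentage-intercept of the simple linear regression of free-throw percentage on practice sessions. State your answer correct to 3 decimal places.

15.542

n = 7, Σx = 80, Σy = 291.71, Σxy = 3776.75, Σx² = 1108
Sxx = Σx² − (Σx)²/n = 1108 − 914.285714 = 193.714286
Sxy = Σxy − (Σx)(Σy)/n = 3776.75 − 3333.828571 = 442.921429
b = Sxy/Sxx = 442.921429/193.714286 = 2.286468
a = ȳ − b·x̄ = 41.672857 − 2.286468·11.428571 = 15.541799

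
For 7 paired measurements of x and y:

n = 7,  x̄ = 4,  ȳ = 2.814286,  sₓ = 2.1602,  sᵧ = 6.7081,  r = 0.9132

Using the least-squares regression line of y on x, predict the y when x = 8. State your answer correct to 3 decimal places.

b = r · sᵧ/sₓ = 0.9132 · 6.7081/2.1602 = 2.835773
a = ȳ − b·x̄ = 2.814286 − 2.835773·4 = -8.528806
ŷ(8) = a + b·8 = -8.528806 + 2.835773·8 = 14.157378

14.157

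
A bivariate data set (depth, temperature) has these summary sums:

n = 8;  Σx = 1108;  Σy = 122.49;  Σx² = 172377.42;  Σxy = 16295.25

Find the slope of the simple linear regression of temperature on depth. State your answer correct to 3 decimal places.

Sxx = Σx² − (Σx)²/n = 172377.42 − 153458 = 18919.42
Sxy = Σxy − (Σx)(Σy)/n = 16295.25 − 16964.865 = -669.615
b = Sxy/Sxx = -669.615/18919.42 = -0.035393

-0.035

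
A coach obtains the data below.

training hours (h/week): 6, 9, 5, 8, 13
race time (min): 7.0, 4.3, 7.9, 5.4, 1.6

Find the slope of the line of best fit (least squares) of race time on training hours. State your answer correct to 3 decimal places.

-0.790

n = 5, Σx = 41, Σy = 26.2, Σxy = 184.2, Σx² = 375
Sxx = Σx² − (Σx)²/n = 375 − 336.2 = 38.8
Sxy = Σxy − (Σx)(Σy)/n = 184.2 − 214.84 = -30.64
b = Sxy/Sxx = -30.64/38.8 = -0.789691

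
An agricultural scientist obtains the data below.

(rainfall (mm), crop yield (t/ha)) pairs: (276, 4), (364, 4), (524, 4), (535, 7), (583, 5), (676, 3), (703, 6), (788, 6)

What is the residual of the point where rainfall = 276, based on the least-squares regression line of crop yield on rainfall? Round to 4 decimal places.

-0.0627

n = 8, Σx = 4449, Σy = 39, Σxy = 22290, Σx² = 2681491
Sxx = Σx² − (Σx)²/n = 2681491 − 2474200.125 = 207290.875
Sxy = Σxy − (Σx)(Σy)/n = 22290 − 21688.875 = 601.125
b = Sxy/Sxx = 601.125/207290.875 = 0.002900
a = ȳ − b·x̄ = 4.875 − 0.002900·556.125 = 3.262287
ŷ(276) = 3.262287 + 0.002900·276 = 4.062663
residual = y − ŷ = 4 − 4.062663 = -0.062663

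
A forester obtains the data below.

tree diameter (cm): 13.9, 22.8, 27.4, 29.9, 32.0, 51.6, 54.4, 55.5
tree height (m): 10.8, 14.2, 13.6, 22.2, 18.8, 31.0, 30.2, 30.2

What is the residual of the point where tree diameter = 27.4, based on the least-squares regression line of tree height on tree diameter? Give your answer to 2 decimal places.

-3.46

n = 8, Σx = 287.5, Σy = 171, Σxy = 7030.48, Σx² = 12083.99
Sxx = Σx² − (Σx)²/n = 12083.99 − 10332.03125 = 1751.95875
Sxy = Σxy − (Σx)(Σy)/n = 7030.48 − 6145.3125 = 885.1675
b = Sxy/Sxx = 885.1675/1751.95875 = 0.505244
a = ȳ − b·x̄ = 21.375 − 0.505244·35.9375 = 3.217776
ŷ(27.4) = 3.217776 + 0.505244·27.4 = 17.061475
residual = y − ŷ = 13.6 − 17.061475 = -3.461475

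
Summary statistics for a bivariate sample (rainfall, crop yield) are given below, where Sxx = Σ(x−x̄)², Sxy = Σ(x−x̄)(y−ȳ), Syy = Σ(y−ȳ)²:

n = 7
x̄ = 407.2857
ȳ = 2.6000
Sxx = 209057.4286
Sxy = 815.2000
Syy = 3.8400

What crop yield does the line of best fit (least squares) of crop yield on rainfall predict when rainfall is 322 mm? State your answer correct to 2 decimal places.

b = Sxy/Sxx = 815.2/209057.4286 = 0.003899
a = ȳ − b·x̄ = 2.6 − 0.003899·407.2857 = 1.011827
ŷ(322) = a + b·322 = 1.011827 + 0.003899·322 = 2.267436

2.27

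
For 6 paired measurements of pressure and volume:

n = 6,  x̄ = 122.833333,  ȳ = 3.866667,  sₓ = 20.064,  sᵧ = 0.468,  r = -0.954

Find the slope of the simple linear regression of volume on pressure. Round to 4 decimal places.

-0.0223

b = r · sᵧ/sₓ = -0.954 · 0.468/20.064 = -0.022252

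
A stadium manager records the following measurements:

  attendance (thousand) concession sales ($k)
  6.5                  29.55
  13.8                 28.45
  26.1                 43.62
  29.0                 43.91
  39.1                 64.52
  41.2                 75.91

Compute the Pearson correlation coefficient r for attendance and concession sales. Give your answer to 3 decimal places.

n = 6, Σx = 155.7, Σy = 285.96, Σxy = 8646.781, Σx² = 4981.15, Σy² = 15438.556
Sxx = Σx² − (Σx)²/n = 4981.15 − 4040.415 = 940.735
Sxy = Σxy − (Σx)(Σy)/n = 8646.781 − 7420.662 = 1226.119
Syy = Σy² − (Σy)²/n = 15438.556 − 13628.8536 = 1809.7024
r = Sxy/√(Sxx·Syy) = 1226.119/√(1702450.387264) = 1226.119/1304.779823 = 0.939713

0.940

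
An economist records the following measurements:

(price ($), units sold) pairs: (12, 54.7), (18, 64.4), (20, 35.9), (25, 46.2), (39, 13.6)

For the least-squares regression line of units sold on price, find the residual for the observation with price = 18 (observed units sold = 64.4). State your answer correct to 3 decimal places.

13.589

n = 5, Σx = 114, Σy = 214.8, Σxy = 4219, Σx² = 3014
Sxx = Σx² − (Σx)²/n = 3014 − 2599.2 = 414.8
Sxy = Σxy − (Σx)(Σy)/n = 4219 − 4897.44 = -678.44
b = Sxy/Sxx = -678.44/414.8 = -1.635583
a = ȳ − b·x̄ = 42.96 − (-1.635583)·22.8 = 80.251302
ŷ(18) = 80.251302 + (-1.635583)·18 = 50.810800
residual = y − ŷ = 64.4 − 50.810800 = 13.589200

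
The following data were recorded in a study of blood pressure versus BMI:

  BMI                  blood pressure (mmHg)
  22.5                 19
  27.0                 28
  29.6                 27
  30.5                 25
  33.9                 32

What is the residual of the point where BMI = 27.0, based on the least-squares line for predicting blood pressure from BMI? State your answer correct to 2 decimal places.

n = 5, Σx = 143.5, Σy = 131, Σxy = 3830, Σx² = 4190.87
Sxx = Σx² − (Σx)²/n = 4190.87 − 4118.45 = 72.42
Sxy = Σxy − (Σx)(Σy)/n = 3830 − 3759.7 = 70.3
b = Sxy/Sxx = 70.3/72.42 = 0.970726
a = ȳ − b·x̄ = 26.2 − 0.970726·28.7 = -1.659845
ŷ(27.0) = -1.659845 + 0.970726·27 = 24.549765
residual = y − ŷ = 28 − 24.549765 = 3.450235

3.45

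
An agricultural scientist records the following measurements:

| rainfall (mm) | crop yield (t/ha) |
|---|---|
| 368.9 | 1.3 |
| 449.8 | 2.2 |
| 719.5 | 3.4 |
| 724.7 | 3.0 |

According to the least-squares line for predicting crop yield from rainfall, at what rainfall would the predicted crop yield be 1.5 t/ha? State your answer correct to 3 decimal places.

n = 4, Σx = 2262.9, Σy = 9.9, Σxy = 6089.53, Σx² = 1381277.59
Sxx = Σx² − (Σx)²/n = 1381277.59 − 1280179.1025 = 101098.4875
Sxy = Σxy − (Σx)(Σy)/n = 6089.53 − 5600.6775 = 488.8525
b = Sxy/Sxx = 488.8525/101098.4875 = 0.004835
a = ȳ − b·x̄ = 2.475 − 0.004835·565.725 = -0.260512
Set a + b·x = 1.5: x = (1.5 − (-0.260512)) / 0.004835 = 364.087440

364.087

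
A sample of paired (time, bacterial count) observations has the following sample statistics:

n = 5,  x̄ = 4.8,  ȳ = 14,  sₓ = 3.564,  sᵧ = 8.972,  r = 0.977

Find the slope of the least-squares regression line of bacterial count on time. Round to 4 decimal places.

2.4595

b = r · sᵧ/sₓ = 0.977 · 8.972/3.564 = 2.459496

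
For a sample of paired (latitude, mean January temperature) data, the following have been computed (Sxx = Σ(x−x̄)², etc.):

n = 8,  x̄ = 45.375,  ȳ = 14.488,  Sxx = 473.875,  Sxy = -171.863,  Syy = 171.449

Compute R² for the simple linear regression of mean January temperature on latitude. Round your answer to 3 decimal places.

R² = Sxy²/(Sxx·Syy) = (-171.863)²/(473.875·171.449) = 0.363552

0.364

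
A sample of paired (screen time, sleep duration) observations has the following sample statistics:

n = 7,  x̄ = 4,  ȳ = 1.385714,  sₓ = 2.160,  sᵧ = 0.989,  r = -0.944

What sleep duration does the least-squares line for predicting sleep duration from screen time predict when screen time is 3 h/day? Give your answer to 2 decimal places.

1.82

b = r · sᵧ/sₓ = -0.944 · 0.989/2.16 = -0.432230
a = ȳ − b·x̄ = 1.385714 − (-0.432230)·4 = 3.114633
ŷ(3) = a + b·3 = 3.114633 + (-0.432230)·3 = 1.817944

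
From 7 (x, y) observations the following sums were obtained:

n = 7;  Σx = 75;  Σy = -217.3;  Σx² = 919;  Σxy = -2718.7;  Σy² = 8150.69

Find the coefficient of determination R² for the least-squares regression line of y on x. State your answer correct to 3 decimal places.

Sxx = Σx² − (Σx)²/n = 919 − 803.571429 = 115.428571
Sxy = Σxy − (Σx)(Σy)/n = -2718.7 − (-2328.214286) = -390.485714
Syy = Σy² − (Σy)²/n = 8150.69 − 6745.612857 = 1405.077143
R² = Sxy²/(Sxx·Syy) = (-390.485714)²/(115.428571·1405.077143) = 0.940149

0.940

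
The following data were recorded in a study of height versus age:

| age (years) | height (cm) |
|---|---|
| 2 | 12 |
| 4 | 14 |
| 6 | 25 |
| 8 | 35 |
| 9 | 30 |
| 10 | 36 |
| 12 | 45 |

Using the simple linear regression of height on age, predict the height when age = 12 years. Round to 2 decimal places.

43.85

n = 7, Σx = 51, Σy = 197, Σxy = 1680, Σx² = 445
Sxx = Σx² − (Σx)²/n = 445 − 371.571429 = 73.428571
Sxy = Σxy − (Σx)(Σy)/n = 1680 − 1435.285714 = 244.714286
b = Sxy/Sxx = 244.714286/73.428571 = 3.332685
a = ȳ − b·x̄ = 28.142857 − 3.332685·7.285714 = 3.861868
ŷ(12) = a + b·12 = 3.861868 + 3.332685·12 = 43.854086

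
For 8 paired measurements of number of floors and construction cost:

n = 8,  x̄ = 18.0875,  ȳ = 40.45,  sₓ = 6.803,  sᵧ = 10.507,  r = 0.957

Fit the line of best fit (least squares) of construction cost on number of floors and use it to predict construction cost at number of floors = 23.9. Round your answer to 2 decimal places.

49.04

b = r · sᵧ/sₓ = 0.957 · 10.507/6.803 = 1.478054
a = ȳ − b·x̄ = 40.45 − 1.478054·18.0875 = 13.715705
ŷ(23.9) = a + b·23.9 = 13.715705 + 1.478054·23.9 = 49.041187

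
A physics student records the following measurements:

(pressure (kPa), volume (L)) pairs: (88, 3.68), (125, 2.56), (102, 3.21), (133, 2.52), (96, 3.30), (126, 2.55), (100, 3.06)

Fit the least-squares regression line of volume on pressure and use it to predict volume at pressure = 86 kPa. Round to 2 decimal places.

n = 7, Σx = 770, Σy = 20.88, Σxy = 2250.52, Σx² = 86554
Sxx = Σx² − (Σx)²/n = 86554 − 84700 = 1854
Sxy = Σxy − (Σx)(Σy)/n = 2250.52 − 2296.8 = -46.28
b = Sxy/Sxx = -46.28/1854 = -0.024962
a = ȳ − b·x̄ = 2.982857 − (-0.024962)·110 = 5.728704
ŷ(86) = a + b·86 = 5.728704 + (-0.024962)·86 = 3.581951

3.58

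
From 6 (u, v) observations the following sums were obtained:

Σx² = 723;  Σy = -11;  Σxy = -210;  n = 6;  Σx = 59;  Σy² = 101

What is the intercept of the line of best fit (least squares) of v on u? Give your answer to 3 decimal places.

5.177

Sxx = Σx² − (Σx)²/n = 723 − 580.166667 = 142.833333
Sxy = Σxy − (Σx)(Σy)/n = -210 − (-108.166667) = -101.833333
b = Sxy/Sxx = -101.833333/142.833333 = -0.712952
a = ȳ − b·x̄ = -1.833333 − (-0.712952)·9.833333 = 5.177363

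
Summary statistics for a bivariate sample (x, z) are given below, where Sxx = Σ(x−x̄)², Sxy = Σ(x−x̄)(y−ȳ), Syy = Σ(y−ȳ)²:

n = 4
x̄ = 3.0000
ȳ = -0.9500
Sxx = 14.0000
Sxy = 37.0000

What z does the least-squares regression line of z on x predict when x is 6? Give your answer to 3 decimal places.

6.979

b = Sxy/Sxx = 37/14 = 2.642857
a = ȳ − b·x̄ = -0.95 − 2.642857·3 = -8.878571
ŷ(6) = a + b·6 = -8.878571 + 2.642857·6 = 6.978571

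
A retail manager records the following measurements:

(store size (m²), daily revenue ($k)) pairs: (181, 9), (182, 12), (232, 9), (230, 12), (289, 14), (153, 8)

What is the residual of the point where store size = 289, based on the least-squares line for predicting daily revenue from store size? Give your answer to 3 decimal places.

0.631

n = 6, Σx = 1267, Σy = 64, Σxy = 13931, Σx² = 279539
Sxx = Σx² − (Σx)²/n = 279539 − 267548.166667 = 11990.833333
Sxy = Σxy − (Σx)(Σy)/n = 13931 − 13514.666667 = 416.333333
b = Sxy/Sxx = 416.333333/11990.833333 = 0.034721
a = ȳ − b·x̄ = 10.666667 − 0.034721·211.166667 = 3.334756
ŷ(289) = 3.334756 + 0.034721·289 = 13.369115
residual = y − ŷ = 14 − 13.369115 = 0.630885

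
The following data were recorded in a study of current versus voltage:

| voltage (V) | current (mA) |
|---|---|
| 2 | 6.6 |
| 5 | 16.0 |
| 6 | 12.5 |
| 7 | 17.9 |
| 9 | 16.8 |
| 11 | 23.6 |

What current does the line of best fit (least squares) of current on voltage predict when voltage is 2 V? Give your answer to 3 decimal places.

7.845

n = 6, Σx = 40, Σy = 93.4, Σxy = 704.3, Σx² = 316
Sxx = Σx² − (Σx)²/n = 316 − 266.666667 = 49.333333
Sxy = Σxy − (Σx)(Σy)/n = 704.3 − 622.666667 = 81.633333
b = Sxy/Sxx = 81.633333/49.333333 = 1.654730
a = ȳ − b·x̄ = 15.566667 − 1.654730·6.666667 = 4.535135
ŷ(2) = a + b·2 = 4.535135 + 1.654730·2 = 7.844595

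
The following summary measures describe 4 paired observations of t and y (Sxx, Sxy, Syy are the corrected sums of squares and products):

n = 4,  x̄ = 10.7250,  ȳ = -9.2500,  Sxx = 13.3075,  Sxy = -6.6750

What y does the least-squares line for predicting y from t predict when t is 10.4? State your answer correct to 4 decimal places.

-9.0870

b = Sxy/Sxx = -6.675/13.3075 = -0.501597
a = ȳ − b·x̄ = -9.25 − (-0.501597)·10.725 = -3.870374
ŷ(10.4) = a + b·10.4 = -3.870374 + (-0.501597)·10.4 = -9.086981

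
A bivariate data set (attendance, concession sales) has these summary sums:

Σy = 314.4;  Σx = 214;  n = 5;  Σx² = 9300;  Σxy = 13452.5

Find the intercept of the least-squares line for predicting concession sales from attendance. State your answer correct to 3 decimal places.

64.041

Sxx = Σx² − (Σx)²/n = 9300 − 9159.2 = 140.8
Sxy = Σxy − (Σx)(Σy)/n = 13452.5 − 13456.32 = -3.82
b = Sxy/Sxx = -3.82/140.8 = -0.027131
a = ȳ − b·x̄ = 62.88 − (-0.027131)·42.8 = 64.041193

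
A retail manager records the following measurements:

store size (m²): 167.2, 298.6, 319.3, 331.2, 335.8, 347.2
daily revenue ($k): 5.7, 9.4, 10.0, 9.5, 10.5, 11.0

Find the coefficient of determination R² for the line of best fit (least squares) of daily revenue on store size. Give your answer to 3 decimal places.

0.962

n = 6, Σx = 1799.3, Σy = 56.1, Σxy = 17444.38, Σx² = 562073.21, Σy² = 542.35
Sxx = Σx² − (Σx)²/n = 562073.21 − 539580.081667 = 22493.128333
Sxy = Σxy − (Σx)(Σy)/n = 17444.38 − 16823.455 = 620.925
Syy = Σy² − (Σy)²/n = 542.35 − 524.535 = 17.815
R² = Sxy²/(Sxx·Syy) = (620.925)²/(22493.128333·17.815) = 0.962150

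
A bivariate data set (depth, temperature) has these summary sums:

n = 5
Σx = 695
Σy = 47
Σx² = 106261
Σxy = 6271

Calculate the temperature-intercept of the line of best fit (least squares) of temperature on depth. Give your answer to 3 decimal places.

Sxx = Σx² − (Σx)²/n = 106261 − 96605 = 9656
Sxy = Σxy − (Σx)(Σy)/n = 6271 − 6533 = -262
b = Sxy/Sxx = -262/9656 = -0.027133
a = ȳ − b·x̄ = 9.4 − (-0.027133)·139 = 13.171541

13.172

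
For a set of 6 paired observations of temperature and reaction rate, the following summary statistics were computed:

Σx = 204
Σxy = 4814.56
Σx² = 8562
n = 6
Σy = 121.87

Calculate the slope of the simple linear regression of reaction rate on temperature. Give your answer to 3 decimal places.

Sxx = Σx² − (Σx)²/n = 8562 − 6936 = 1626
Sxy = Σxy − (Σx)(Σy)/n = 4814.56 − 4143.58 = 670.98
b = Sxy/Sxx = 670.98/1626 = 0.412657

0.413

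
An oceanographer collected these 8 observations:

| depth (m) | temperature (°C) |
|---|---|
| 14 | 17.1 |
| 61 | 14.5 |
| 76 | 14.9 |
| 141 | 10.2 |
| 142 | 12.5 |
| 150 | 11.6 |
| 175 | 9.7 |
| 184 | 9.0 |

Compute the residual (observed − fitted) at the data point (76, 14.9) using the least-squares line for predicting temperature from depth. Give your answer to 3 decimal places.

n = 8, Σx = 943, Σy = 99.5, Σxy = 10563, Σx² = 136719
Sxx = Σx² − (Σx)²/n = 136719 − 111156.125 = 25562.875
Sxy = Σxy − (Σx)(Σy)/n = 10563 − 11728.5625 = -1165.5625
b = Sxy/Sxx = -1165.5625/25562.875 = -0.045596
a = ȳ − b·x̄ = 12.4375 − (-0.045596)·117.875 = 17.812118
ŷ(76) = 17.812118 + (-0.045596)·76 = 14.346829
residual = y − ŷ = 14.9 − 14.346829 = 0.553171

0.553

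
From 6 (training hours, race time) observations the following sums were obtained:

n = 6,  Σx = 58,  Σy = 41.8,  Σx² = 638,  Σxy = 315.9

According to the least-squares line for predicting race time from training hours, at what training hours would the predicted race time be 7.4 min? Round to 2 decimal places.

9.29

Sxx = Σx² − (Σx)²/n = 638 − 560.666667 = 77.333333
Sxy = Σxy − (Σx)(Σy)/n = 315.9 − 404.066667 = -88.166667
b = Sxy/Sxx = -88.166667/77.333333 = -1.140086
a = ȳ − b·x̄ = 6.966667 − (-1.140086)·9.666667 = 17.9875
Set a + b·x = 7.4: x = (7.4 − 17.9875) / (-1.140086) = 9.286578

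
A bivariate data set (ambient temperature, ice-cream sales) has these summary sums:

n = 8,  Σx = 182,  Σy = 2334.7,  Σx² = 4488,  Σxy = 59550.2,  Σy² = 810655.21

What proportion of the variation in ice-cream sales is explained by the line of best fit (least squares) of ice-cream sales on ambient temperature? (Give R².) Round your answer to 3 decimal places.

0.922

Sxx = Σx² − (Σx)²/n = 4488 − 4140.5 = 347.5
Sxy = Σxy − (Σx)(Σy)/n = 59550.2 − 53114.425 = 6435.775
Syy = Σy² − (Σy)²/n = 810655.21 − 681353.01125 = 129302.19875
R² = Sxy²/(Sxx·Syy) = (6435.775)²/(347.5·129302.19875) = 0.921809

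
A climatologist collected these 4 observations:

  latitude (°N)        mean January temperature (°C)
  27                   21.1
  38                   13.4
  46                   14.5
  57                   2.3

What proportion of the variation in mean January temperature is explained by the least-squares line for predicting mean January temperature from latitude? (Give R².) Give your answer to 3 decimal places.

n = 4, Σx = 168, Σy = 51.3, Σxy = 1877, Σx² = 7538, Σy² = 840.31
Sxx = Σx² − (Σx)²/n = 7538 − 7056 = 482
Sxy = Σxy − (Σx)(Σy)/n = 1877 − 2154.6 = -277.6
Syy = Σy² − (Σy)²/n = 840.31 − 657.9225 = 182.3875
R² = Sxy²/(Sxx·Syy) = (-277.6)²/(482·182.3875) = 0.876591

0.877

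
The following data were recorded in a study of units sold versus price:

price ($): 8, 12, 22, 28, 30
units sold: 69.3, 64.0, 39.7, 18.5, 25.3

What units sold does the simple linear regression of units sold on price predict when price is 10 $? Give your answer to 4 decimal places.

66.3174

n = 5, Σx = 100, Σy = 216.8, Σxy = 3472.8, Σx² = 2376
Sxx = Σx² − (Σx)²/n = 2376 − 2000 = 376
Sxy = Σxy − (Σx)(Σy)/n = 3472.8 − 4336 = -863.2
b = Sxy/Sxx = -863.2/376 = -2.295745
a = ȳ − b·x̄ = 43.36 − (-2.295745)·20 = 89.274894
ŷ(10) = a + b·10 = 89.274894 + (-2.295745)·10 = 66.317447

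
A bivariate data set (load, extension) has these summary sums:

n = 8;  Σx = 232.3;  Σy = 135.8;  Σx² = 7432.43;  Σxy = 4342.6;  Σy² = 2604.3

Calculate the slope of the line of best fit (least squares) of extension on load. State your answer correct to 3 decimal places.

Sxx = Σx² − (Σx)²/n = 7432.43 − 6745.41125 = 687.01875
Sxy = Σxy − (Σx)(Σy)/n = 4342.6 − 3943.2925 = 399.3075
b = Sxy/Sxx = 399.3075/687.01875 = 0.581218

0.581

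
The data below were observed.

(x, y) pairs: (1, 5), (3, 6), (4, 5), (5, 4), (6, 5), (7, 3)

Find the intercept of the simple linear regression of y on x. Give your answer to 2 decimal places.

6.03

n = 6, Σx = 26, Σy = 28, Σxy = 114, Σx² = 136
Sxx = Σx² − (Σx)²/n = 136 − 112.666667 = 23.333333
Sxy = Σxy − (Σx)(Σy)/n = 114 − 121.333333 = -7.333333
b = Sxy/Sxx = -7.333333/23.333333 = -0.314286
a = ȳ − b·x̄ = 4.666667 − (-0.314286)·4.333333 = 6.028571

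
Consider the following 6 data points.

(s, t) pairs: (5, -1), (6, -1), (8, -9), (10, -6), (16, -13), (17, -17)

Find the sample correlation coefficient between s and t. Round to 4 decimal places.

-0.9391

n = 6, Σx = 62, Σy = -47, Σxy = -640, Σx² = 770, Σy² = 577
Sxx = Σx² − (Σx)²/n = 770 − 640.666667 = 129.333333
Sxy = Σxy − (Σx)(Σy)/n = -640 − (-485.666667) = -154.333333
Syy = Σy² − (Σy)²/n = 577 − 368.166667 = 208.833333
r = Sxy/√(Sxx·Syy) = -154.333333/√(27009.111111) = -154.333333/164.344489 = -0.939084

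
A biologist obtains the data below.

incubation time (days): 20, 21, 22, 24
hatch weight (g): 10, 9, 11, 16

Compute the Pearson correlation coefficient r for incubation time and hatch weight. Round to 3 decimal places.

n = 4, Σx = 87, Σy = 46, Σxy = 1015, Σx² = 1901, Σy² = 558
Sxx = Σx² − (Σx)²/n = 1901 − 1892.25 = 8.75
Sxy = Σxy − (Σx)(Σy)/n = 1015 − 1000.5 = 14.5
Syy = Σy² − (Σy)²/n = 558 − 529 = 29
r = Sxy/√(Sxx·Syy) = 14.5/√(253.75) = 14.5/15.929532 = 0.910259

0.910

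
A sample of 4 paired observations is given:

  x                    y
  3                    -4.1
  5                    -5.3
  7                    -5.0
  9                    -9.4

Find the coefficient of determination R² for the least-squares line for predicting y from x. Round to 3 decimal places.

0.731

n = 4, Σx = 24, Σy = -23.8, Σxy = -158.4, Σx² = 164, Σy² = 158.26
Sxx = Σx² − (Σx)²/n = 164 − 144 = 20
Sxy = Σxy − (Σx)(Σy)/n = -158.4 − (-142.8) = -15.6
Syy = Σy² − (Σy)²/n = 158.26 − 141.61 = 16.65
R² = Sxy²/(Sxx·Syy) = (-15.6)²/(20·16.65) = 0.730811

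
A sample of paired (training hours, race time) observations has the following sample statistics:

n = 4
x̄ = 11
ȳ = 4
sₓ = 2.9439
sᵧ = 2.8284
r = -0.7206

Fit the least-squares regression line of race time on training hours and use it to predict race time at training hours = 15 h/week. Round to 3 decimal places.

1.231

b = r · sᵧ/sₓ = -0.7206 · 2.8284/2.9439 = -0.692328
a = ȳ − b·x̄ = 4 − (-0.692328)·11 = 11.615610
ŷ(15) = a + b·15 = 11.615610 + (-0.692328)·15 = 1.230687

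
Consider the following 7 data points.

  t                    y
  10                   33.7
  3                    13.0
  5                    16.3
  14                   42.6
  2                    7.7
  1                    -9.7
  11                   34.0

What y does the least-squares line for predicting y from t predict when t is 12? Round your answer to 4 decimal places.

38.3524

n = 7, Σx = 46, Σy = 137.6, Σxy = 1433.6, Σx² = 456
Sxx = Σx² − (Σx)²/n = 456 − 302.285714 = 153.714286
Sxy = Σxy − (Σx)(Σy)/n = 1433.6 − 904.228571 = 529.371429
b = Sxy/Sxx = 529.371429/153.714286 = 3.443866
a = ȳ − b·x̄ = 19.657143 − 3.443866·6.571429 = -2.973978
ŷ(12) = a + b·12 = -2.973978 + 3.443866·12 = 38.352416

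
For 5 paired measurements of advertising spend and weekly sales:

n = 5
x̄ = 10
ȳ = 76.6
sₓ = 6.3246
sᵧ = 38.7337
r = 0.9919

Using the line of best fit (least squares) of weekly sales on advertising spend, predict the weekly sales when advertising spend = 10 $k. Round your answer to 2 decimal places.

76.60

b = r · sᵧ/sₓ = 0.9919 · 38.7337/6.3246 = 6.074686
a = ȳ − b·x̄ = 76.6 − 6.074686·10 = 15.853143
ŷ(10) = a + b·10 = 15.853143 + 6.074686·10 = 76.6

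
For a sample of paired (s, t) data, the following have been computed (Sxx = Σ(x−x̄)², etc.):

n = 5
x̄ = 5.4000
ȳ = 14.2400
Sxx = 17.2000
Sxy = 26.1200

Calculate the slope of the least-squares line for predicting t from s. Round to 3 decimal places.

1.519

b = Sxy/Sxx = 26.12/17.2 = 1.518605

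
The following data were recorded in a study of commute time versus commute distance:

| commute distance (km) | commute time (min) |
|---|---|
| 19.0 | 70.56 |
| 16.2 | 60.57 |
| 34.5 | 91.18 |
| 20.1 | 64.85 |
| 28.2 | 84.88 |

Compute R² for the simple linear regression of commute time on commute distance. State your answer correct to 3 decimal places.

0.941

n = 5, Σx = 118, Σy = 372.04, Σxy = 9164.685, Σx² = 3012.94, Σy² = 28371.3678
Sxx = Σx² − (Σx)²/n = 3012.94 − 2784.8 = 228.14
Sxy = Σxy − (Σx)(Σy)/n = 9164.685 − 8780.144 = 384.541
Syy = Σy² − (Σy)²/n = 28371.3678 − 27682.75232 = 688.61548
R² = Sxy²/(Sxx·Syy) = (384.541)²/(228.14·688.61548) = 0.941255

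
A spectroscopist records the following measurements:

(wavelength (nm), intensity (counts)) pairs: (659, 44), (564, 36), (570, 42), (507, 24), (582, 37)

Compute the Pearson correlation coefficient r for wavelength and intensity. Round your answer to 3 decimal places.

0.860

n = 5, Σx = 2882, Σy = 183, Σxy = 106942, Σx² = 1673050, Σy² = 6941
Sxx = Σx² − (Σx)²/n = 1673050 − 1661184.8 = 11865.2
Sxy = Σxy − (Σx)(Σy)/n = 106942 − 105481.2 = 1460.8
Syy = Σy² − (Σy)²/n = 6941 − 6697.8 = 243.2
r = Sxy/√(Sxx·Syy) = 1460.8/√(2885616.64) = 1460.8/1698.710287 = 0.859947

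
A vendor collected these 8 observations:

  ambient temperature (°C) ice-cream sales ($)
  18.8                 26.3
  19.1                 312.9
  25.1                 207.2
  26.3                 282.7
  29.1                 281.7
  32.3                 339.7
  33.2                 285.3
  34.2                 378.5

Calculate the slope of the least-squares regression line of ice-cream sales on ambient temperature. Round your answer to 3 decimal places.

11.922

n = 8, Σx = 218.1, Σy = 2114.3, Σxy = 60693, Σx² = 6201.93
Sxx = Σx² − (Σx)²/n = 6201.93 − 5945.95125 = 255.97875
Sxy = Σxy − (Σx)(Σy)/n = 60693 − 57641.10375 = 3051.89625
b = Sxy/Sxx = 3051.89625/255.97875 = 11.922459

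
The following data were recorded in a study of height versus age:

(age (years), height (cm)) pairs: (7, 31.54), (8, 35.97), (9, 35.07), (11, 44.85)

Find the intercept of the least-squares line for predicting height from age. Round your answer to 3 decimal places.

n = 4, Σx = 35, Σy = 147.43, Σxy = 1317.52, Σx² = 315
Sxx = Σx² − (Σx)²/n = 315 − 306.25 = 8.75
Sxy = Σxy − (Σx)(Σy)/n = 1317.52 − 1290.0125 = 27.5075
b = Sxy/Sxx = 27.5075/8.75 = 3.143714
a = ȳ − b·x̄ = 36.8575 − 3.143714·8.75 = 9.35

9.350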